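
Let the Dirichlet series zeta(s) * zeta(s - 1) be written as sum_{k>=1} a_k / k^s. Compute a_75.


Convolution gives a_k = sum_{d | k} d * 1 = sum_{d | k} d = sigma(k), the sum of positive divisors of k.
For k = 75, the divisors are 1, 3, 5, 15, 25, 75, so
sigma(75) = 1 + 3 + 5 + 15 + 25 + 75 = 124.

124


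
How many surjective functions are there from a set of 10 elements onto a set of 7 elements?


By inclusion-exclusion on which target elements are missed, the number of surjections from an n-set onto a k-set is
surj(n, k) = sum_{j=0}^{k} (-1)^j C(k, j) (k - j)^n.
Equivalently surj(n, k) = k! * S(n, k), where S(n, k) is the Stirling number of the second kind.
For n = 10, k = 7:
S(10, 7) = 5880, so
surj = 7! * 5880 = 5040 * 5880 = 29635200.

29635200


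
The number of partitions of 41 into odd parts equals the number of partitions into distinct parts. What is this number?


Computing partitions of 41 into odd parts (1, 3, 5, ...):
Using the generating function prod_{k>=0} 1/(1-x^(2k+1)),
the count is 1260

1260


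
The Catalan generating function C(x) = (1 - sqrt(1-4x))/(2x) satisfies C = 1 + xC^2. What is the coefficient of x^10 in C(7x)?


Substituting x -> 7x scales the n-th coefficient by 7^n, so [x^10] C(7x) = 7^10 * C_10.
C_10 = C(2*10, 10)/(11) = 184756/11 = 16796.
So 7^10 * 16796 = 282475249 * 16796 = 4744454282204.

4744454282204


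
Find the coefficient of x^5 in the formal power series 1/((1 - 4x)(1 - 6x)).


By partial fractions or Cauchy convolution:
The coefficient equals sum_{k=0}^{5} 4^k * 6^(5-k).
= 21280

21280


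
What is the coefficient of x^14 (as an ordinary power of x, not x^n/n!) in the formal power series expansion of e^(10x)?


The exponential series is e^y = sum_{k>=0} y^k / k!. Substituting y = 10x gives
e^(10x) = sum_{k>=0} 10^k x^k / k!.
So the coefficient of x^n is a^n/n! with a = 10, n = 14:
10^14 / 14! = 100000000000000/87178291200 = 1953125000/1702701

1953125000/1702701


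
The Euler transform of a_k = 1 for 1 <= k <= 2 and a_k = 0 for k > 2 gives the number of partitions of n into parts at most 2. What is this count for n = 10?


Partitions of 10 into parts at most 2:
Using generating function (1-x)^(-1)(1-x^2)^(-1),
the coefficient of x^10 = 6

6


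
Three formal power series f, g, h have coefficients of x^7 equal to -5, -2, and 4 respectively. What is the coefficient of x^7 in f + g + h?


Series addition is componentwise:
-5 + -2 + 4
= -3

-3


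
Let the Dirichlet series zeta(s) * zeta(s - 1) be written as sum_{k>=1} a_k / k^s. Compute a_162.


Convolution gives a_k = sum_{d | k} d * 1 = sum_{d | k} d = sigma(k), the sum of positive divisors of k.
For k = 162, the divisors are 1, 2, 3, 6, 9, 18, 27, 54, 81, 162, so
sigma(162) = 1 + 2 + 3 + 6 + 9 + 18 + 27 + 54 + 81 + 162 = 363.

363


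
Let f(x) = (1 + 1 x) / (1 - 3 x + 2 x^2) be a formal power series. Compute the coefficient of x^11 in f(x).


Write f(x) = sum_{k>=0} a_k x^k. Multiplying both sides by 1 - 3 x + 2 x^2 gives
(1 - 3 x + 2 x^2) sum_{k>=0} a_k x^k = 1 + 1 x.
Matching coefficients:
 x^0: a_0 = 1
 x^1: a_1 - 3 a_0 = 1  =>  a_1 = 3*1 + 1 = 4
 x^k (k >= 2): a_k = 3 a_{k-1} - 2 a_{k-2}.
Iterating: a_2 = 10, a_3 = 22, a_4 = 46, a_5 = 94, a_6 = 190, a_7 = 382, a_8 = 766, a_9 = 1534, a_10 = 3070, a_11 = 6142.
So the coefficient of x^11 is 6142.

6142


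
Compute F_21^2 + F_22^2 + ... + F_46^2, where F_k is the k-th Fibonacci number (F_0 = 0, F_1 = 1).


There is a standard identity sum_{k=0}^{N} F_k^2 = F_N * F_{N+1} (proved inductively from the telescoping relation F_k^2 = F_k F_{k+1} - F_{k-1} F_k). Then
sum_{k=21}^{46} F_k^2 = F_46 F_47 - F_20 F_21.
Computing: F_46 = 1836311903, F_47 = 2971215073, F_20 = 6765, F_21 = 10946.
Sum = 1836311903 * 2971215073 - 6765 * 10946 = 5456077604848864229.

5456077604848864229


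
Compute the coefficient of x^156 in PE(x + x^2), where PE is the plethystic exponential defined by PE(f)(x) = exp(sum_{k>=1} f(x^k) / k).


With f(x) = x + x^2, the exponent is sum_{k>=1} (x^k + x^(2k)) / k = -ln(1 - x) - ln(1 - x^2). Exponentiating:
PE(x + x^2) = 1 / ((1 - x)(1 - x^2)).
This is the generating function for partitions of n into parts of size 1 or 2. The number of 2's can be any j in 0..78, and the rest are 1's, so
[x^156] = floor(156/2) + 1 = 79.

79


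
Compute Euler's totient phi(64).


phi(n) counts integers in [1, n] coprime to n. Using the multiplicative formula phi(n) = n * prod_{p | n} (1 - 1/p):
64 = 2^6, so
phi(64) = 64 * (1 - 1/2) = 32.

32


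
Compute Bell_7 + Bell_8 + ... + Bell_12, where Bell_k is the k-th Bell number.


Recall Bell_k counts set partitions of a k-set (with Bell_0 = 1 by convention).
Bell_7 through Bell_12: 877, 4140, 21147, 115975, 678570, 4213597
Sum = 877 + 4140 + 21147 + 115975 + 678570 + 4213597 = 5034306.

5034306


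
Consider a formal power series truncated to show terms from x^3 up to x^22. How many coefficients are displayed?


From x^3 to x^22 inclusive, the count is 22 - 3 + 1 = 20.

20


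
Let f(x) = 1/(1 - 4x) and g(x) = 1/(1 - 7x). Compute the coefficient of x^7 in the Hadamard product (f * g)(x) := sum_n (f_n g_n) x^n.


f has coefficients f_k = 4^k and g has coefficients g_k = 7^k, so the Hadamard product has coefficient (f*g)_k = 4^k * 7^k = 28^k.
For k = 7: 28^7 = 13492928512.

13492928512


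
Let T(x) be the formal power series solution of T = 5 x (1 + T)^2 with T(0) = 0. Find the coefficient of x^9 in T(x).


Apply the Lagrange inversion formula: if T = 5 x * phi(T) with phi(t) = (1 + t)^2, then [x^n] T = 5^n * (1/n) [t^(n-1)] phi(t)^n = 5^n * (1/n) [t^(n-1)] (1 + t)^(2n) = 5^n * (1/n) C(2n, n-1).
Using the identity C(2n, n-1) = C(2n, n) * n / (n+1), the unscaled factor equals C(2n, n) / (n+1) = C_n, the n-th Catalan number.
For n = 9: C_9 = C(18, 9) / 10 = 48620/10 = 4862.
With the 5^9 = 1953125 factor, the coefficient is 1953125 * 4862 = 9496093750.

9496093750


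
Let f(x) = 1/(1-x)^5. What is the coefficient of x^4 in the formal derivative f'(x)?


Differentiate: d/dx [ 1/(1-x)^r ] = r / (1-x)^(r+1).
Here r = 5, so f'(x) = 5 / (1-x)^6.
The expansion of 1/(1-x)^(r+1) has coefficient of x^n equal to C(n+r, r).
So the coefficient of x^4 in f'(x) is
5 * C(9, 5) = 5 * 126 = 630

630


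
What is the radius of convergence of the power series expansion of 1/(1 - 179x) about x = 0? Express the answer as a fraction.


Expanding 1/(1 - 179x) = sum_{k>=0} 179^k x^k, the series converges when |179x| < 1, i.e., |x| < 1/179.
So the radius of convergence is 1/179 = 1/179.

1/179


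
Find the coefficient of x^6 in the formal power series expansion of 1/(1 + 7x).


Write 1/(1 + c x) = 1/(1 - (-c) x) and apply the geometric-series identity
1/(1 - y) = sum_{k>=0} y^k to get 1/(1 + c x) = sum_{k>=0} (-c)^k x^k.
So the coefficient of x^k is (-c)^k = (-1)^k * c^k.
Here c = 7 and k = 6:
(-7)^6 = 1 * 117649 = 117649

117649


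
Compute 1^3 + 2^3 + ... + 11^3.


This power sum has a closed form given by Faulhaber's formula
sum_{k=1}^{m} k^p = (1 / (p + 1)) * sum_{j=0}^{p} C(p + 1, j) B_j m^(p + 1 - j),
but for small m direct computation is fastest:
1 + 8 + 27 + 64 + 125 + 216 + 343 + 512 + 729 + 1000 + 1331 = 4356.

4356


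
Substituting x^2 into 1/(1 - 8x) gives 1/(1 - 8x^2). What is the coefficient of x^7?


Since 1/(1 - 8x^2) only has even powers of x,
the coefficient of x^7 (odd) is 0.

0


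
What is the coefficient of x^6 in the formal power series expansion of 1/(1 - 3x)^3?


The general identity 1/(1 - c x)^r = sum_{k>=0} c^k C(k + r - 1, r - 1) x^k follows by substituting y = c x into 1/(1 - y)^r = sum_{k>=0} C(k + r - 1, r - 1) y^k.
For c = 3, r = 3, k = 6:
3^6 * C(8, 2) = 729 * 28 = 20412.

20412


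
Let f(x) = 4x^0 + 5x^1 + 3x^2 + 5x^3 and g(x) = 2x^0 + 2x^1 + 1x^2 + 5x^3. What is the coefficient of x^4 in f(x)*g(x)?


Cauchy product at x^4:
5*5 + 3*1 + 5*2
= 38

38


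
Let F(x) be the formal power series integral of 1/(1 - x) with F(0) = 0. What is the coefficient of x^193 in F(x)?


1/(1 - x) = sum_{k>=0} x^k. Integrating termwise and using F(0) = 0 gives
F(x) = sum_{k>=0} x^(k+1) / (k+1) = sum_{m>=1} x^m / m = -ln(1 - x).
So the coefficient of x^193 is 1/193 = 1/193.

1/193


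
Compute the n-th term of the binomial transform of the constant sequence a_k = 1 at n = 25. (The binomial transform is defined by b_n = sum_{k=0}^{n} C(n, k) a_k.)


With a_k = 1 for all k, b_n = sum_{k=0}^{n} C(n, k) = 2^n by the binomial theorem.
For n = 25: 2^25 = 33554432.

33554432


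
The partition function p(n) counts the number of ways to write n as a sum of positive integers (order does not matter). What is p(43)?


Using the generating function prod_{k>=1} 1/(1-x^k), we compute p(43).
By dynamic programming over parts 1 through 43:
p(43) = 63261

63261


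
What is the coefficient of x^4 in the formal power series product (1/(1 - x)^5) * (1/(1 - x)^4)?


Combine the factors: (1/(1 - x)^5) * (1/(1 - x)^4) = 1/(1 - x)^9.
Then use 1/(1 - x)^r = sum_{k>=0} C(k + r - 1, r - 1) x^k with r = 9 and k = 4:
C(12, 8) = 495.

495


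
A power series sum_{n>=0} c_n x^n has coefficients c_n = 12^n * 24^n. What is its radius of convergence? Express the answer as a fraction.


By the root test (Cauchy-Hadamard), the radius is R = 1 / limsup_n |c_n|^(1/n).
Here |c_n|^(1/n) = (12^n * 24^n)^(1/n) = 12 * 24 = 288 for all n.
So R = 1/288 = 1/288.

1/288


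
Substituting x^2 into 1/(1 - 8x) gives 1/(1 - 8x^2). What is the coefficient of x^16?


The coefficient of x^(2m) in 1/(1 - 8x^2) is 8^m.
With n = 16 = 2*8, the coefficient is 8^8 = 16777216.

16777216


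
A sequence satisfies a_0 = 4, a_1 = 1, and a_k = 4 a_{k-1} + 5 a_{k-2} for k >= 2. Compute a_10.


The characteristic equation is t^2 - 4 t - 5 = 0, with roots r_1 = 5 and r_2 = -1 (so c_1 = r_1 + r_2, c_2 = -r_1 r_2 as required).
One can use the closed form a_n = A r_1^n + B r_2^n, but direct iteration is more reliable:
a_0 = 4, a_1 = 1, a_2 = 24, a_3 = 101, a_4 = 524, a_5 = 2601, a_6 = 13024, a_7 = 65101, a_8 = 325524, a_9 = 1627601, a_10 = 8138024.
So a_10 = 8138024.

8138024


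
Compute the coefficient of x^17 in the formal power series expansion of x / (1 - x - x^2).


Let f(x) = sum_{k>=0} a_k x^k. Multiplying f(x) * (1 - x - x^2) = x and matching coefficients gives a_0 = 0, a_1 = 1, and a_k = a_{k-1} + a_{k-2} for k >= 2. These are the Fibonacci numbers F_k.
Iterating from F_0 = 0, F_1 = 1:
F_0=0, F_1=1, F_2=1, F_3=2, F_4=3, F_5=5, F_6=8, F_7=13, F_8=21, F_9=34, ...
F_17 = 1597.

1597


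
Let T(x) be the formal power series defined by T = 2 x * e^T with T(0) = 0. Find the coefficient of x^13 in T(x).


Apply the Lagrange inversion formula: if T = 2 x * phi(T) with phi(t) = e^t, then
[x^n] T = 2^n * (1/n) [t^(n-1)] phi(t)^n = 2^n * (1/n) [t^(n-1)] e^(n t) = 2^n * (1/n) * n^(n-1) / (n-1)! = 2^n * n^(n-1) / n!.
When c = 1 this is the Cayley count of rooted labeled trees on n vertices, divided by n!.
For n = 13: 2^13 * 13^12 / 13! = 8192 * 23298085122481/6227020800 = 14337283152296/467775.

14337283152296/467775


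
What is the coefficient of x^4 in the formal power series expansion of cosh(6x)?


The Maclaurin series is cosh(t) = sum_{m>=0} t^(2m) / (2m)!, so substituting t = 6x, only even powers of x are nonzero, with coefficient of x^(2m) equal to 6^(2m) / (2m)!.
For x^4 the coefficient is 6^4/4! = 1296/24 = 54.

54


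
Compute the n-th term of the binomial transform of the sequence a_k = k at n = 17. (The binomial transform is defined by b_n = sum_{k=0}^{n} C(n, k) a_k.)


With a_k = k, b_n = sum_{k=0}^{n} C(n, k) k. Using k * C(n, k) = n * C(n-1, k-1) gives b_n = n * sum_{k>=1} C(n-1, k-1) = n * 2^(n-1).
For n = 17: 17 * 2^16 = 17 * 65536 = 1114112.

1114112


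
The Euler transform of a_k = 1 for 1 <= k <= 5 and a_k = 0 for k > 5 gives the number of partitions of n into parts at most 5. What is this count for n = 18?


Partitions of 18 into parts at most 5:
Using generating function (1-x)^(-1)(1-x^2)^(-1)...(1-x^5)^(-1),
the coefficient of x^18 = 141

141


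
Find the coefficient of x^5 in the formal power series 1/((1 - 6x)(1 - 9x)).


By partial fractions or Cauchy convolution:
The coefficient equals sum_{k=0}^{5} 6^k * 9^(5-k).
= 161595

161595


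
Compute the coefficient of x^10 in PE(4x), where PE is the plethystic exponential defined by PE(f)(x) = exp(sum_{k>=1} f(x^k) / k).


With f(x) = 4x, the exponent is sum_{k>=1} 4 x^k / k = 4 * (-ln(1 - x)). Exponentiating:
PE(4x) = exp(-4 ln(1 - x)) = 1/(1 - x)^4.
By the negative binomial expansion, [x^n] 1/(1 - x)^4 = C(n + 3, 3).
For n = 10: C(13, 3) = 286.

286


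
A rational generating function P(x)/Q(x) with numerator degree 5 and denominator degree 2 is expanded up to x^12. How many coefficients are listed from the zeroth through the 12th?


Expanding up to x^12 gives the coefficients for x^0, x^1, ..., x^12.
That is 12 + 1 = 13 coefficients in total.

13


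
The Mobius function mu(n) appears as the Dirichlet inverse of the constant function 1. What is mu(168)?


168 has a squared prime factor, so mu(168) = 0.
Factorization reveals a repeated prime.

0


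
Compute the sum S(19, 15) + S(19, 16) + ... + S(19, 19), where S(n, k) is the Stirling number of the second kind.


By definition, S(n, k) counts partitions of an n-set into exactly k nonempty blocks.
Computing row n = 19 for k = 15..19:
S(19, k): 13916778, 527136, 12597, 171, 1
Sum = 14456683.

14456683


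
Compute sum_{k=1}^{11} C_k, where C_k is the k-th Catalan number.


C_1 through C_11: 1, 2, 5, 14, 42, 132, 429, 1430, 4862, 16796, 58786
Sum = 1 + 2 + 5 + 14 + 42 + 132 + 429 + 1430 + 4862 + 16796 + 58786
= 82499

82499


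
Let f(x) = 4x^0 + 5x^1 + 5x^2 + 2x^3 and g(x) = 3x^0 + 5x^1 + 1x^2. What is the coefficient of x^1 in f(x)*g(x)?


Cauchy product at x^1:
4*5 + 5*3
= 35

35


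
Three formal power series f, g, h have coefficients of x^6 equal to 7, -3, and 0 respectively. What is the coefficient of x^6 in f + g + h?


Series addition is componentwise:
7 + -3 + 0
= 4

4


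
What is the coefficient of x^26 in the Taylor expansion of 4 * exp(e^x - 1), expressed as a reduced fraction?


exp(e^x - 1) = sum_{k>=0} Bell_k x^k / k!, where Bell_k is the k-th Bell number.
So the coefficient of x^26 is 4 * Bell_26 / 26!.
Computing: Bell_26 = 49631246523618756274 and 26! = 403291461126605635584000000, giving
4 * 49631246523618756274/403291461126605635584000000 = 1459742544812316361/2965378390636806144000000.

1459742544812316361/2965378390636806144000000


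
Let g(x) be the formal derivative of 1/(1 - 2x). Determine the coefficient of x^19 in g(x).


Differentiate termwise: d/dx sum_{k>=0} 2^k x^k = sum_{k>=1} k 2^k x^(k-1) = sum_{j>=0} (j+1) 2^(j+1) x^j.
Equivalently, d/dx [1/(1 - 2x)] = 2/(1 - 2x)^2.
For j = 19: 20 * 2^20 = 20 * 1048576 = 20971520.

20971520


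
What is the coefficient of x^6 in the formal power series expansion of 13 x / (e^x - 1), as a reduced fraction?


The exponential generating function for Bernoulli numbers is
x / (e^x - 1) = sum_{k>=0} B_k x^k / k!.
So the coefficient of x^6 in 13 x / (e^x - 1) is 13 B_6 / 6!.
Computing: B_6 = 1/42, 6! = 720, giving
13 * 1/42 / 720 = 13/30240.

13/30240


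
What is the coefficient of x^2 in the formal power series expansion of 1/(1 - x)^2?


The negative binomial / multiset identity is
1/(1 - x)^r = sum_{k>=0} C(k + r - 1, r - 1) x^k.
Here r = 2 and k = 2, so the coefficient is
C(2 + 1, 1) = C(3, 1)
= 3

3


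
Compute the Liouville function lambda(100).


The Liouville function is lambda(k) = (-1)^Omega(k), where Omega(k) counts the prime factors of k with multiplicity.
Factoring: 100 = 2 * 2 * 5 * 5, so Omega(100) = 4.
lambda(100) = (-1)^4 = 1.

1


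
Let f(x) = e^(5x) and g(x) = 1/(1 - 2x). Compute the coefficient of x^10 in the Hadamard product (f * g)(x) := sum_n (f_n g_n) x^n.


Expanding: f_k = 5^k/k! (from e^(5x)) and g_k = 2^k (from 1/(1 - 2x)). So the Hadamard coefficient (f * g)_k = 5^k 2^k / k! = (10)^k / k!.
For k = 10: 10^10/10! = 10000000000/3628800 = 1562500/567.

1562500/567


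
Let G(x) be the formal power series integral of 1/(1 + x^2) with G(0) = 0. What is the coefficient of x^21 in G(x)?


1/(1 + x^2) = sum_{j>=0} (-1)^j x^(2j). Integrating termwise with G(0) = 0:
G(x) = sum_{j>=0} (-1)^j x^(2j+1) / (2j+1) = arctan(x).
Only odd powers are nonzero. For x^21 write 21 = 2*10 + 1, giving
(-1)^10 / 21 = 1/21 = 1/21.

1/21


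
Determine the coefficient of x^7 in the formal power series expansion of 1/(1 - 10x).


The geometric series identity gives 1/(1 - c x) = sum_{k>=0} c^k x^k, so the coefficient of x^k is c^k.
Here c = 10 and k = 7.
Computing: 10^7 = 10000000

10000000


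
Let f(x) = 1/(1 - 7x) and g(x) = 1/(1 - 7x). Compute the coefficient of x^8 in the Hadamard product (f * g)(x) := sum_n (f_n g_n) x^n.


f has coefficients f_k = 7^k and g has coefficients g_k = 7^k, so the Hadamard product has coefficient (f*g)_k = 7^k * 7^k = 49^k.
For k = 8: 49^8 = 33232930569601.

33232930569601


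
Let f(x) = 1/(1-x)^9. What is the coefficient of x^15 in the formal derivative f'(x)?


Differentiate: d/dx [ 1/(1-x)^r ] = r / (1-x)^(r+1).
Here r = 9, so f'(x) = 9 / (1-x)^10.
The expansion of 1/(1-x)^(r+1) has coefficient of x^n equal to C(n+r, r).
So the coefficient of x^15 in f'(x) is
9 * C(24, 9) = 9 * 1307504 = 11767536

11767536


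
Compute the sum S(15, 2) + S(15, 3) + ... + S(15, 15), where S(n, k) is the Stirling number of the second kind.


By definition, S(n, k) counts partitions of an n-set into exactly k nonempty blocks.
Computing row n = 15 for k = 2..15:
S(15, k): 16383, 2375101, 42355950, 210766920, 420693273, 408741333, 216627840, 67128490, 12662650, 1479478, 106470, 4550, 105, 1
Sum = 1382958544.

1382958544


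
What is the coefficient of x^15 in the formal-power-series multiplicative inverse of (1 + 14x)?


The inverse is 1/(1 + 14x). Apply the geometric identity 1/(1 - y) = sum_{k>=0} y^k with y = -14x:
1/(1 + 14x) = sum_{k>=0} (-14)^k x^k.
So the coefficient of x^15 is (-14)^15 = -155568095557812224.

-155568095557812224


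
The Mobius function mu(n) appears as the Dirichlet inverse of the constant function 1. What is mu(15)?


15 = 3 * 5 (all distinct primes).
mu(15) = (-1)^2 = 1

1


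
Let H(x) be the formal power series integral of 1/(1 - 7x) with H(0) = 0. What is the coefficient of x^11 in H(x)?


1/(1 - 7x) = sum_{k>=0} 7^k x^k. Integrating termwise with H(0) = 0:
H(x) = sum_{k>=0} 7^k x^(k+1) / (k+1) = sum_{m>=1} 7^(m-1) x^m / m.
For m = 11: 7^10/11 = 282475249/11 = 282475249/11.

282475249/11


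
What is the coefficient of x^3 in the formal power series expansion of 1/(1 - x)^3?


The expansion 1/(1 - x)^r = sum_{k>=0} C(k + r - 1, r - 1) x^k follows from the multiset / negative-binomial theorem (or from repeated differentiation of the geometric series).
For r = 3 and k = 3:
C(5, 2) = 120 / (2 * 6) = 10.

10


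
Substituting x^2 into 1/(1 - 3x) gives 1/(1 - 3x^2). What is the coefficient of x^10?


The coefficient of x^(2m) in 1/(1 - 3x^2) is 3^m.
With n = 10 = 2*5, the coefficient is 3^5 = 243.

243


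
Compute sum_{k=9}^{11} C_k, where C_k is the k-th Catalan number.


C_9 through C_11: 4862, 16796, 58786
Sum = 4862 + 16796 + 58786
= 80444

80444


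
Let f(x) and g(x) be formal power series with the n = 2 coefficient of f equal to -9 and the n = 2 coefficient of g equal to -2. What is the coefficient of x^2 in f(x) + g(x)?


Addition of formal power series is termwise.
The coefficient of x^2 in f + g = -9 + -2
= -11

-11


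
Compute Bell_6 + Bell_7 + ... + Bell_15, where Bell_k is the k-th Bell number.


Recall Bell_k counts set partitions of a k-set (with Bell_0 = 1 by convention).
Bell_6 through Bell_15: 203, 877, 4140, 21147, 115975, 678570, 4213597, 27644437, 190899322, 1382958545
Sum = 203 + 877 + 4140 + 21147 + 115975 + 678570 + 4213597 + 27644437 + 190899322 + 1382958545 = 1606536813.

1606536813


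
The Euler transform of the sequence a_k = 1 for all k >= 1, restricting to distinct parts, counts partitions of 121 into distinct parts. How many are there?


Partitions of 121 into distinct parts can be computed via generating function.
Product (1+x)(1+x^2)(1+x^3)...
The coefficient of x^121 = 2368800

2368800


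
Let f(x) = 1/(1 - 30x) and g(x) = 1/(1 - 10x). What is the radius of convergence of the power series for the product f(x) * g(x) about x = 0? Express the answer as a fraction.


The radius of 1/(1 - 30x) is 1/30 (nearest singularity at x = 1/30), and the radius of 1/(1 - 10x) is 1/10.
The product f(x)*g(x) = 1/((1 - 30x)(1 - 10x)) has singularities at both 1/30 and 1/10, so its radius of convergence is the distance to the nearest one:
min(1/30, 1/10) = 1/30.

1/30


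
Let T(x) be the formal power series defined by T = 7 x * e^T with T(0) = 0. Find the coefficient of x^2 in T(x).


Apply the Lagrange inversion formula: if T = 7 x * phi(T) with phi(t) = e^t, then
[x^n] T = 7^n * (1/n) [t^(n-1)] phi(t)^n = 7^n * (1/n) [t^(n-1)] e^(n t) = 7^n * (1/n) * n^(n-1) / (n-1)! = 7^n * n^(n-1) / n!.
When c = 1 this is the Cayley count of rooted labeled trees on n vertices, divided by n!.
For n = 2: 7^2 * 2^1 / 2! = 49 * 2/2 = 49.

49


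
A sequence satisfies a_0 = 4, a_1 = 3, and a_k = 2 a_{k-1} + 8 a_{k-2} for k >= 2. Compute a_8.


The characteristic equation is t^2 - 2 t - 8 = 0, with roots r_1 = 4 and r_2 = -2 (so c_1 = r_1 + r_2, c_2 = -r_1 r_2 as required).
One can use the closed form a_n = A r_1^n + B r_2^n, but direct iteration is more reliable:
a_0 = 4, a_1 = 3, a_2 = 38, a_3 = 100, a_4 = 504, a_5 = 1808, a_6 = 7648, a_7 = 29760, a_8 = 120704.
So a_8 = 120704.

120704


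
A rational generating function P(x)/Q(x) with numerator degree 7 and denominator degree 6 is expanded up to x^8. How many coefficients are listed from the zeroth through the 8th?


Expanding up to x^8 gives the coefficients for x^0, x^1, ..., x^8.
That is 8 + 1 = 9 coefficients in total.

9


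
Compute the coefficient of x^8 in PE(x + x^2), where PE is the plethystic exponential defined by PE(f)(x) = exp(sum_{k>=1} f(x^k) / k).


With f(x) = x + x^2, the exponent is sum_{k>=1} (x^k + x^(2k)) / k = -ln(1 - x) - ln(1 - x^2). Exponentiating:
PE(x + x^2) = 1 / ((1 - x)(1 - x^2)).
This is the generating function for partitions of n into parts of size 1 or 2. The number of 2's can be any j in 0..4, and the rest are 1's, so
[x^8] = floor(8/2) + 1 = 5.

5


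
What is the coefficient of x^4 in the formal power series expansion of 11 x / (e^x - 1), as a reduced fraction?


The exponential generating function for Bernoulli numbers is
x / (e^x - 1) = sum_{k>=0} B_k x^k / k!.
So the coefficient of x^4 in 11 x / (e^x - 1) is 11 B_4 / 4!.
Computing: B_4 = -1/30, 4! = 24, giving
11 * -1/30 / 24 = -11/720.

-11/720


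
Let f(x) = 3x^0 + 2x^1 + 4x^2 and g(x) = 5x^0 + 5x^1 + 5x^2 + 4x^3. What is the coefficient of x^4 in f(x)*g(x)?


Cauchy product at x^4:
2*4 + 4*5
= 28

28


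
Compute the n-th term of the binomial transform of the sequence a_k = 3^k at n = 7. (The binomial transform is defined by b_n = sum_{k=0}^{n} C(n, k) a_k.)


With a_k = 3^k, b_n = sum_{k=0}^{n} C(n, k) 3^k = (1 + 3)^n by the binomial theorem.
For n = 7: (1 + 3)^7 = 4^7 = 16384.

16384


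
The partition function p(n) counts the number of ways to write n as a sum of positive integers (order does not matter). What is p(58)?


Using the generating function prod_{k>=1} 1/(1-x^k), we compute p(58).
By dynamic programming over parts 1 through 58:
p(58) = 715220

715220


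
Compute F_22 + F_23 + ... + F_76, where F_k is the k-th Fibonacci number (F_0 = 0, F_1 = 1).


Use the identity sum_{k=0}^{N} F_k = F_{N+2} - 1 (which follows from F_{k+2} - F_{k+1} = F_k). Then
sum_{k=22}^{76} F_k = (F_{78} - 1) - (F_{23} - 1) = F_{78} - F_{23}.
Computing: F_{78} = 8944394323791464, F_{23} = 28657, so
Sum = 8944394323791464 - 28657 = 8944394323762807.

8944394323762807


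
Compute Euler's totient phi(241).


phi(n) counts integers in [1, n] coprime to n. Using the multiplicative formula phi(n) = n * prod_{p | n} (1 - 1/p):
241 = 241, so
phi(241) = 241 * (1 - 1/241) = 240.

240


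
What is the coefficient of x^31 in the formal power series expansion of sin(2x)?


The Maclaurin series is sin(t) = sum_{k>=0} (-1)^k t^(2k+1) / (2k+1)!, so substituting t = 2x, only odd powers of x are nonzero, with coefficient of x^(2k+1) equal to (-1)^k 2^(2k+1) / (2k+1)!.
Write 31 = 2*15 + 1, giving the coefficient (-1)^15 * 2^31 / 31! = -2147483648/8222838654177922817725562880000000 = -32/122529844256906551386796875.

-32/122529844256906551386796875


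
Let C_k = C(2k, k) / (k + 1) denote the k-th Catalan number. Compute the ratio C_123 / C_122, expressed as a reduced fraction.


Using C_k = (2k)! / (k! (k+1)!), the ratio C_{k+1}/C_k simplifies to
C_{k+1}/C_k = [(2k+2)! / ((k+1)! (k+2)!)] * [k! (k+1)! / (2k)!]
 = (2k+2)(2k+1) / ((k+1)(k+2)) = 2(2k+1) / (k+2).
For k = 122: 2(2*122 + 1) / (122 + 2) = 490/124 = 245/62.

245/62


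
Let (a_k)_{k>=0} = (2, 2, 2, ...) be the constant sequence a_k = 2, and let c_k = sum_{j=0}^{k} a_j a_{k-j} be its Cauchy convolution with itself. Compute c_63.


Since a_j = 2 for all j >= 0, the convolution sum becomes
c_k = sum_{j=0}^{k} 2 * 2 = 4 * (k + 1).
Equivalently, the generating function of (a_k) is 2/(1 - x) and its square is 4/(1 - x)^2 = sum_{k>=0} 4(k + 1) x^k.
For k = 63: 4 * 64 = 256.

256


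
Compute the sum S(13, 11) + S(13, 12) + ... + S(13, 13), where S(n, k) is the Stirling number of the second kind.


By definition, S(n, k) counts partitions of an n-set into exactly k nonempty blocks.
Computing row n = 13 for k = 11..13:
S(13, k): 2431, 78, 1
Sum = 2510.

2510


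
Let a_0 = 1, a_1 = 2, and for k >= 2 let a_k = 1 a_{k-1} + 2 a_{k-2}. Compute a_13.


Iterating the recurrence forward:
a_0 = 1
a_1 = 2
a_2 = 1*2 + 2*1 = 4
a_3 = 1*4 + 2*2 = 8
a_4 = 1*8 + 2*4 = 16
a_5 = 1*16 + 2*8 = 32
a_6 = 1*32 + 2*16 = 64
a_7 = 1*64 + 2*32 = 128
a_8 = 1*128 + 2*64 = 256
a_9 = 1*256 + 2*128 = 512
a_10 = 1*512 + 2*256 = 1024
a_11 = 1*1024 + 2*512 = 2048
a_12 = 1*2048 + 2*1024 = 4096
a_13 = 1*4096 + 2*2048 = 8192
So a_13 = 8192.

8192


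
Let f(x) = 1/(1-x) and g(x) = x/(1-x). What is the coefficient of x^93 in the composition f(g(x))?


First simplify the composition: f(g(x)) = 1/(1 - x/(1-x)) = (1-x)/((1-x) - x) = (1-x)/(1-2x).
Now extract the coefficient. Write (1-x)/(1-2x) = 1/(1-2x) - x/(1-2x).
The coefficient of x^n in 1/(1-2x) is 2^n, and in x/(1-2x) is 2^(n-1) (for n >= 1).
So the coefficient of x^93 is 2^93 - 2^92 = 9903520314283042199192993792 - 4951760157141521099596496896 = 4951760157141521099596496896.

4951760157141521099596496896


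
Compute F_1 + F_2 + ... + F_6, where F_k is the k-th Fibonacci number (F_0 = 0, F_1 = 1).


Use the identity sum_{k=0}^{N} F_k = F_{N+2} - 1 (which follows from F_{k+2} - F_{k+1} = F_k). Then
sum_{k=1}^{6} F_k = (F_{8} - 1) - (F_{2} - 1) = F_{8} - F_{2}.
Computing: F_{8} = 21, F_{2} = 1, so
Sum = 21 - 1 = 20.

20


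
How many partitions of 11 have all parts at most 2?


Using the generating function (1-x)^(-1)(1-x^2)^(-1),
the coefficient of x^11 counts these restricted partitions.
Result = 6

6


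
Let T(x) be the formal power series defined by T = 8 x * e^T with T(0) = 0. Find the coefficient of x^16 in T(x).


Apply the Lagrange inversion formula: if T = 8 x * phi(T) with phi(t) = e^t, then
[x^n] T = 8^n * (1/n) [t^(n-1)] phi(t)^n = 8^n * (1/n) [t^(n-1)] e^(n t) = 8^n * (1/n) * n^(n-1) / (n-1)! = 8^n * n^(n-1) / n!.
When c = 1 this is the Cayley count of rooted labeled trees on n vertices, divided by n!.
For n = 16: 8^16 * 16^15 / 16! = 281474976710656 * 1152921504606846976/20922789888000 = 9903520314283042199192993792/638512875.

9903520314283042199192993792/638512875


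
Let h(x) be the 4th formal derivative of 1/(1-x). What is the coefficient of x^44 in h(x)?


Differentiating 4 times: d^4/dx^4 [1/(1-x)] = 4!/(1-x)^5.
The expansion 1/(1-x)^5 = sum_{k>=0} C(k+4, 4) x^k, so the coefficient of x^n in 4!/(1-x)^5 is 4! * C(n+4, 4).
For n = 44: 24 * C(48, 4) = 24 * 194580 = 4669920

4669920


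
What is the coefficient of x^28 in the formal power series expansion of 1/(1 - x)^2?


The negative binomial / multiset identity is
1/(1 - x)^r = sum_{k>=0} C(k + r - 1, r - 1) x^k.
Here r = 2 and k = 28, so the coefficient is
C(28 + 1, 1) = C(29, 1)
= 29

29


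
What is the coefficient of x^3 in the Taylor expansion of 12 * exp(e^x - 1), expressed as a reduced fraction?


exp(e^x - 1) = sum_{k>=0} Bell_k x^k / k!, where Bell_k is the k-th Bell number.
So the coefficient of x^3 is 12 * Bell_3 / 3!.
Computing: Bell_3 = 5 and 3! = 6, giving
12 * 5/6 = 10.

10


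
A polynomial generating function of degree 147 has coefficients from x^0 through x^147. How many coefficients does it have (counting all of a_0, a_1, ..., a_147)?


A polynomial of degree 147 takes the form a_0 + a_1 x + ... + a_147 x^147.
The number of coefficients is 147 + 1 = 148.

148


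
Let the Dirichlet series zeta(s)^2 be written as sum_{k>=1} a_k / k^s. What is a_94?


The Dirichlet convolution of the constant function 1 with itself gives (1 * 1)(k) = sum_{d | k} 1 = d(k), the number of positive divisors of k.
Since zeta(s) = sum_{k>=1} 1/k^s, we have zeta(s)^2 = sum_{k>=1} d(k)/k^s, so a_k = d(k).
For k = 94: the divisors are 1, 2, 47, 94.
Count = 4.

4


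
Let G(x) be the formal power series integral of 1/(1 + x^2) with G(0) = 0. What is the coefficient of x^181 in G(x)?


1/(1 + x^2) = sum_{j>=0} (-1)^j x^(2j). Integrating termwise with G(0) = 0:
G(x) = sum_{j>=0} (-1)^j x^(2j+1) / (2j+1) = arctan(x).
Only odd powers are nonzero. For x^181 write 181 = 2*90 + 1, giving
(-1)^90 / 181 = 1/181 = 1/181.

1/181


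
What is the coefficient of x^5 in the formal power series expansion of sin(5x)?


The Maclaurin series is sin(t) = sum_{k>=0} (-1)^k t^(2k+1) / (2k+1)!, so substituting t = 5x, only odd powers of x are nonzero, with coefficient of x^(2k+1) equal to (-1)^k 5^(2k+1) / (2k+1)!.
Write 5 = 2*2 + 1, giving the coefficient (-1)^2 * 5^5 / 5! = 3125/120 = 625/24.

625/24


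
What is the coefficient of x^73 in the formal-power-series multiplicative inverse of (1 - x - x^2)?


Let the inverse be f(x) = sum_{k>=0} a_k x^k. From f(x) * (1 - x - x^2) = 1 and matching coefficients:
 x^0: a_0 = 1.
 x^1: a_1 - a_0 = 0, so a_1 = 1.
 x^k (k >= 2): a_k - a_{k-1} - a_{k-2} = 0, i.e. a_k = a_{k-1} + a_{k-2}.
This is the Fibonacci-type recurrence shifted so that a_0 = a_1 = 1.
Iterating: a_0=1, a_1=1, a_2=2, a_3=3, a_4=5, a_5=8, a_6=13, a_7=21, a_8=34, a_9=55, ...
a_73 = 1304969544928657.

1304969544928657


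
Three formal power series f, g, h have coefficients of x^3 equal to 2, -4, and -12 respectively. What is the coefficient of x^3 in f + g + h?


Series addition is componentwise:
2 + -4 + -12
= -14

-14


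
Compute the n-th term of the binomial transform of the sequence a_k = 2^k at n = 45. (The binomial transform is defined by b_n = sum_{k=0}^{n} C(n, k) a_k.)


With a_k = 2^k, b_n = sum_{k=0}^{n} C(n, k) 2^k = (1 + 2)^n by the binomial theorem.
For n = 45: (1 + 2)^45 = 3^45 = 2954312706550833698643.

2954312706550833698643


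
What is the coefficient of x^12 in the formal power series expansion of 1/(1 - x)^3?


The expansion 1/(1 - x)^r = sum_{k>=0} C(k + r - 1, r - 1) x^k follows from the multiset / negative-binomial theorem (or from repeated differentiation of the geometric series).
For r = 3 and k = 12:
C(14, 2) = 87178291200 / (2 * 479001600) = 91.

91


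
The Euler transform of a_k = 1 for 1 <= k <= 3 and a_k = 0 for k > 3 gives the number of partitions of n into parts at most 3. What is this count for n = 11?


Partitions of 11 into parts at most 3:
Using generating function (1-x)^(-1)(1-x^2)^(-1)(1-x^3)^(-1),
the coefficient of x^11 = 16

16


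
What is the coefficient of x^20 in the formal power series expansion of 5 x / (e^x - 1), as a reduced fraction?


The exponential generating function for Bernoulli numbers is
x / (e^x - 1) = sum_{k>=0} B_k x^k / k!.
So the coefficient of x^20 in 5 x / (e^x - 1) is 5 B_20 / 20!.
Computing: B_20 = -174611/330, 20! = 2432902008176640000, giving
5 * -174611/330 / 2432902008176640000 = -174611/160571532539658240000.

-174611/160571532539658240000


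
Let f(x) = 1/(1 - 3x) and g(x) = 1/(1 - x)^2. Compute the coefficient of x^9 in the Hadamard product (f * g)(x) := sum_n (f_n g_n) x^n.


f has coefficients f_k = 3^k. For g = 1/(1 - x)^2 the coefficient is g_k = C(k + 1, 1) = k + 1. The Hadamard coefficient is (f * g)_k = 3^k * (k + 1).
For k = 9: 3^9 * 10 = 19683 * 10 = 196830.

196830


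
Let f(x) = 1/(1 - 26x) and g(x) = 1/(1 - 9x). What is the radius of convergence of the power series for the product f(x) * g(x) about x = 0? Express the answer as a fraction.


The radius of 1/(1 - 26x) is 1/26 (nearest singularity at x = 1/26), and the radius of 1/(1 - 9x) is 1/9.
The product f(x)*g(x) = 1/((1 - 26x)(1 - 9x)) has singularities at both 1/26 and 1/9, so its radius of convergence is the distance to the nearest one:
min(1/26, 1/9) = 1/26.

1/26


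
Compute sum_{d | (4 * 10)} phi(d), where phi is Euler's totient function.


First, 4 * 10 = 40. One classical identity is sum_{d | n} phi(d) = n (each k in [1, n] has a unique gcd with n, and among the k's with gcd(k, n) = n/d there are phi(d) of them). So the sum equals 40. We also verify directly:
Divisors of 40: 1, 2, 4, 5, 8, 10, 20, 40.
phi values: 1, 1, 2, 4, 4, 4, 8, 16.
Sum = 40.

40


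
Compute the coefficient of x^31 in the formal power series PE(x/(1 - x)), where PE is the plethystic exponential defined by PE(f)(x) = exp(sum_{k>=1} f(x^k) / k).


For f(x) = x/(1 - x) we have
sum_{k>=1} f(x^k) / k = sum_{k>=1} (1/k) * x^k / (1 - x^k) = sum_{k, m >= 1} x^(k m) / k,
which after exponentiating simplifies to
PE(x/(1 - x)) = prod_{k>=1} 1 / (1 - x^k).
This is the generating function for the partition function p(n), so the coefficient of x^31 is p(31).
Computing p(31) by dynamic programming over parts 1, 2, ..., 31: p(31) = 6842.

6842


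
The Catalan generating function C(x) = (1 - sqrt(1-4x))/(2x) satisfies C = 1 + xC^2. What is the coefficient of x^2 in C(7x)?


Substituting x -> 7x scales the n-th coefficient by 7^n, so [x^2] C(7x) = 7^2 * C_2.
C_2 = C(2*2, 2)/(3) = 6/3 = 2.
So 7^2 * 2 = 49 * 2 = 98.

98


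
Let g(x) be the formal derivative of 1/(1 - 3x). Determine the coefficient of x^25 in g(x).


Differentiate termwise: d/dx sum_{k>=0} 3^k x^k = sum_{k>=1} k 3^k x^(k-1) = sum_{j>=0} (j+1) 3^(j+1) x^j.
Equivalently, d/dx [1/(1 - 3x)] = 3/(1 - 3x)^2.
For j = 25: 26 * 3^26 = 26 * 2541865828329 = 66088511536554.

66088511536554


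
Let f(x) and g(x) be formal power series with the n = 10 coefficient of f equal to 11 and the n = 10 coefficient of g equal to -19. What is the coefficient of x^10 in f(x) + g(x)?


Addition of formal power series is termwise.
The coefficient of x^10 in f + g = 11 + -19
= -8

-8


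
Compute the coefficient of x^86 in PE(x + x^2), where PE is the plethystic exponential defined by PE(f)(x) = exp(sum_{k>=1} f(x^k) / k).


With f(x) = x + x^2, the exponent is sum_{k>=1} (x^k + x^(2k)) / k = -ln(1 - x) - ln(1 - x^2). Exponentiating:
PE(x + x^2) = 1 / ((1 - x)(1 - x^2)).
This is the generating function for partitions of n into parts of size 1 or 2. The number of 2's can be any j in 0..43, and the rest are 1's, so
[x^86] = floor(86/2) + 1 = 44.

44


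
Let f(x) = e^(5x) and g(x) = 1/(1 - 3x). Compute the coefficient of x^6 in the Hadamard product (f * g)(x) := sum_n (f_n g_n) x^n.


Expanding: f_k = 5^k/k! (from e^(5x)) and g_k = 3^k (from 1/(1 - 3x)). So the Hadamard coefficient (f * g)_k = 5^k 3^k / k! = (15)^k / k!.
For k = 6: 15^6/6! = 11390625/720 = 253125/16.

253125/16


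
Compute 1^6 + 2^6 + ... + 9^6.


This power sum has a closed form given by Faulhaber's formula
sum_{k=1}^{m} k^p = (1 / (p + 1)) * sum_{j=0}^{p} C(p + 1, j) B_j m^(p + 1 - j),
but for small m direct computation is fastest:
1 + 64 + 729 + 4096 + 15625 + 46656 + 117649 + 262144 + 531441 = 978405.

978405


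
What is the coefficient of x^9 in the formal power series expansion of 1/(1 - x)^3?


The negative binomial / multiset identity is
1/(1 - x)^r = sum_{k>=0} C(k + r - 1, r - 1) x^k.
Here r = 3 and k = 9, so the coefficient is
C(9 + 2, 2) = C(11, 2)
= 55

55


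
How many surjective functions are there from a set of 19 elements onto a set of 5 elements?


By inclusion-exclusion on which target elements are missed, the number of surjections from an n-set onto a k-set is
surj(n, k) = sum_{j=0}^{k} (-1)^j C(k, j) (k - j)^n.
Equivalently surj(n, k) = k! * S(n, k), where S(n, k) is the Stirling number of the second kind.
For n = 19, k = 5:
S(19, 5) = 147589284710, so
surj = 5! * 147589284710 = 120 * 147589284710 = 17710714165200.

17710714165200


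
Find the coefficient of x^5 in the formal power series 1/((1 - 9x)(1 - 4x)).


By partial fractions or Cauchy convolution:
The coefficient equals sum_{k=0}^{5} 9^k * 4^(5-k).
= 105469

105469


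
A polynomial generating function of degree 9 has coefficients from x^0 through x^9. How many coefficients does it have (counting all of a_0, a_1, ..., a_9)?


A polynomial of degree 9 takes the form a_0 + a_1 x + ... + a_9 x^9.
The number of coefficients is 9 + 1 = 10.

10


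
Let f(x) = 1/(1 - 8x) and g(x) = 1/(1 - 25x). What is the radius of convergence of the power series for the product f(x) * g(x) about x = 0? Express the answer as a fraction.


The radius of 1/(1 - 8x) is 1/8 (nearest singularity at x = 1/8), and the radius of 1/(1 - 25x) is 1/25.
The product f(x)*g(x) = 1/((1 - 8x)(1 - 25x)) has singularities at both 1/8 and 1/25, so its radius of convergence is the distance to the nearest one:
min(1/8, 1/25) = 1/25.

1/25


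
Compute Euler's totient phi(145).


phi(n) counts integers in [1, n] coprime to n. Using the multiplicative formula phi(n) = n * prod_{p | n} (1 - 1/p):
145 = 5 * 29, so
phi(145) = 145 * (1 - 1/5) * (1 - 1/29) = 112.

112


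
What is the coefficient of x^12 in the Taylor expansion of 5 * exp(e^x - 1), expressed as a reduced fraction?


exp(e^x - 1) = sum_{k>=0} Bell_k x^k / k!, where Bell_k is the k-th Bell number.
So the coefficient of x^12 is 5 * Bell_12 / 12!.
Computing: Bell_12 = 4213597 and 12! = 479001600, giving
5 * 4213597/479001600 = 4213597/95800320.

4213597/95800320


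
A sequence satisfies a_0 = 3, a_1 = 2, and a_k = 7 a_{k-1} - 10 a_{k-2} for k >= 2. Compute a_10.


The characteristic equation is t^2 - 7 t + 10 = 0, with roots r_1 = 5 and r_2 = 2 (so c_1 = r_1 + r_2, c_2 = -r_1 r_2 as required).
One can use the closed form a_n = A r_1^n + B r_2^n, but direct iteration is more reliable:
a_0 = 3, a_1 = 2, a_2 = -16, a_3 = -132, a_4 = -764, a_5 = -4028, a_6 = -20556, a_7 = -103612, a_8 = -519724, a_9 = -2601948, a_10 = -13016396.
So a_10 = -13016396.

-13016396


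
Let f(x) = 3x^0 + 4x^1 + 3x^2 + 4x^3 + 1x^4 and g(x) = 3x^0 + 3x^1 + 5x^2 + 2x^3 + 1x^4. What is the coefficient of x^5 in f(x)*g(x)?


Cauchy product at x^5:
4*1 + 3*2 + 4*5 + 1*3
= 33

33


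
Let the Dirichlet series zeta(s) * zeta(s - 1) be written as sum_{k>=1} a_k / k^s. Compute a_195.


Convolution gives a_k = sum_{d | k} d * 1 = sum_{d | k} d = sigma(k), the sum of positive divisors of k.
For k = 195, the divisors are 1, 3, 5, 13, 15, 39, 65, 195, so
sigma(195) = 1 + 3 + 5 + 13 + 15 + 39 + 65 + 195 = 336.

336


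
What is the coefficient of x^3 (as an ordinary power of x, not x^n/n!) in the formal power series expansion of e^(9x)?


The exponential series is e^y = sum_{k>=0} y^k / k!. Substituting y = 9x gives
e^(9x) = sum_{k>=0} 9^k x^k / k!.
So the coefficient of x^n is a^n/n! with a = 9, n = 3:
9^3 / 3! = 729/6 = 243/2

243/2
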